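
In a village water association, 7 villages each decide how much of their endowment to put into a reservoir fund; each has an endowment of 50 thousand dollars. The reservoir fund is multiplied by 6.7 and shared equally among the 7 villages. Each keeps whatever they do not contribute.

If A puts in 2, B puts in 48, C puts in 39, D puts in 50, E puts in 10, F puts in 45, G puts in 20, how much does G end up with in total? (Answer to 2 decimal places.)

234.83 thousand dollars

Total contributed: 2 + 48 + 39 + 50 + 10 + 45 + 20 = 214.
Each receives 6.7 × 214 / 7 = 204.83 from the reservoir fund.
G keeps 50 − 20 = 30, so G's payoff is 30 + 204.83 = 234.83.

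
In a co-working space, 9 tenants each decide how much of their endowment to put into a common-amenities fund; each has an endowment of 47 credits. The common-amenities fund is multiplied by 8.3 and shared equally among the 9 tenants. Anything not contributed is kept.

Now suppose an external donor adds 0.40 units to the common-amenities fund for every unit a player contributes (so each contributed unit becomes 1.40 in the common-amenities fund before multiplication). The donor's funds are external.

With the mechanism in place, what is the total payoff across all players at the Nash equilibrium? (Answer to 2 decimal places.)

4915.26 credits

With the mechanism, a contributed unit returns 8.3 × 1.40 / 9 = 1.2911 per unit of net cost to the contributor — now above 1 — so contributing fully is weakly dominant for every player.
So the Nash equilibrium is full contribution by all 9; the group earns 8.3 × 1.40 × 423 = 4915.26.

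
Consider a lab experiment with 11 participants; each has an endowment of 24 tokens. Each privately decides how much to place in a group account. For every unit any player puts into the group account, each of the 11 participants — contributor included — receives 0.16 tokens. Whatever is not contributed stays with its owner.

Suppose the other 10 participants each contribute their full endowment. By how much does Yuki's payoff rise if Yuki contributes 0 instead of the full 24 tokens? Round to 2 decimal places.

20.16 tokens

Switching from a contribution of 24 to 0 lets Yuki keep an extra 24 tokens, but lowers the group account by 24, which costs Yuki their own share of that drop: 0.16 × 24 = 3.84.
Net gain = 24 − 3.84 = 20.16. The private return per contributed unit (0.16) is below 1, so free-riding is indeed the best response regardless of what the others do.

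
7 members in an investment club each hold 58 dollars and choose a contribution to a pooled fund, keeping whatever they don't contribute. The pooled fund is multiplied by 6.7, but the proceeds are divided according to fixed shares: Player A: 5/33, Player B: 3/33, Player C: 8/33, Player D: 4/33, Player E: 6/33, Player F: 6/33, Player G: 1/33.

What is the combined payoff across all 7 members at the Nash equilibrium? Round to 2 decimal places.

Player j's private return per contributed unit is 6.7 × (j's share). Contributing is weakly dominant for j when that share is at least 1/6.7 = 0.1493, and contributing 0 is dominant otherwise.
Player A, Player C, Player E and Player F are above the threshold, contributing 58 each; the remaining 3 contribute 0. Total contributed: 232.
The pooled fund pays out 6.7 × 232 = 1554.40 in total (split across the unequal shares, but the aggregate is all that matters for the group sum).
The 3 free-riders keep 58 each, adding 174. Group total = 174 + 1554.40 = 1728.40.

1728.40 dollars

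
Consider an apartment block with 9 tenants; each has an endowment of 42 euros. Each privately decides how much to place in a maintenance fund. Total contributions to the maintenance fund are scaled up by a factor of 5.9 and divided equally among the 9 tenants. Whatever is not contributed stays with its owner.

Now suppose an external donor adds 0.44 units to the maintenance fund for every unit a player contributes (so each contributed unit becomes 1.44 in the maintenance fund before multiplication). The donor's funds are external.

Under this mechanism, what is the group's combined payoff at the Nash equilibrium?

Even with the mechanism, each unit contributed returns only 5.9 × 1.44 / 9 = 0.9440 per unit of net cost, so contributing nothing is still dominant.
At the Nash equilibrium no one contributes; group total payoff = 9 × 42 = 378.

378.00 euros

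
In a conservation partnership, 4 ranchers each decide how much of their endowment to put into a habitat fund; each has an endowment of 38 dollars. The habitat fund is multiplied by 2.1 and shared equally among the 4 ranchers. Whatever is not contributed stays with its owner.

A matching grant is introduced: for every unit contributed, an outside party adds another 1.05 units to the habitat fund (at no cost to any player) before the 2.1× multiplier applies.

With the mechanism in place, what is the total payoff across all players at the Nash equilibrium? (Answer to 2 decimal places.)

The effective private return per unit is now 2.1 × 2.05 / 4 = 1.0763 > 1, so every player's dominant strategy flips to full contribution.
So the Nash equilibrium is full contribution by all 4; the group earns 2.1 × 2.05 × 152 = 654.36.

654.36 dollars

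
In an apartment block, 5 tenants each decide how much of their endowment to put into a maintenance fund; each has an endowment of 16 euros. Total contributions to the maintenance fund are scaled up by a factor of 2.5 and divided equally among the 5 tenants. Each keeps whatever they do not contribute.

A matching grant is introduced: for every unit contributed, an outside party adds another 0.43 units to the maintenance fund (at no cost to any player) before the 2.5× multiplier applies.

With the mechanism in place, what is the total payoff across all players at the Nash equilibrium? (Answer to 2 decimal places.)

80.00 euros

Even with the mechanism, each unit contributed returns only 2.5 × 1.43 / 5 = 0.7150 per unit of net cost, so contributing nothing is still dominant.
Everyone keeps their endowment and the group total is 5 × 16 = 80.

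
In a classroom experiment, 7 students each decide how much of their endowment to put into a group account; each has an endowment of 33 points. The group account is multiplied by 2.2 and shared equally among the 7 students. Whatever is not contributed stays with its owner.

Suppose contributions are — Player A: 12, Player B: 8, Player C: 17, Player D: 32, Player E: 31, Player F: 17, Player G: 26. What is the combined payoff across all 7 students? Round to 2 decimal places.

Total contributed: 12 + 8 + 17 + 32 + 31 + 17 + 26 = 143; total kept: 7 × 33 − 143 = 88.
The group account pays out 2.2 × 143 = 314.60 in aggregate.
Group total = 88 + 314.60 = 402.60.

402.60 points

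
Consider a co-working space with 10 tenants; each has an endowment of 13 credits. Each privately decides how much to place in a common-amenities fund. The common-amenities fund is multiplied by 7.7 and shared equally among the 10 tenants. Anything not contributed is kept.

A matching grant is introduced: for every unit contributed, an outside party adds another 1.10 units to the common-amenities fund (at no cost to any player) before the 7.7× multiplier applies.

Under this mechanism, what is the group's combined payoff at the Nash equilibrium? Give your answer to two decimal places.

2102.10 credits

Under the mechanism each unit contributed yields 7.7 × 2.10 / 10 = 1.6170 back to its contributor per unit of net cost, which exceeds 1, making full contribution the dominant choice for everyone.
So the Nash equilibrium is full contribution by all 10; the group earns 7.7 × 2.10 × 130 = 2102.10.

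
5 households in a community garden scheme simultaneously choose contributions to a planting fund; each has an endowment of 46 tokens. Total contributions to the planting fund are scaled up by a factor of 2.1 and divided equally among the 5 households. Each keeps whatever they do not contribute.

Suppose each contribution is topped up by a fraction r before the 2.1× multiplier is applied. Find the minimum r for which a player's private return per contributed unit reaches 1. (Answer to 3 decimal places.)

1.381

With matching at rate r, one contributed unit becomes (1 + r) in the planting fund and returns 2.1 × (1 + r) / 5 to the contributor.
Setting this equal to 1: 1 + r = 5/2.1 = 2.3810.
So the minimum matching rate is r = 2.3810 − 1 = 1.381.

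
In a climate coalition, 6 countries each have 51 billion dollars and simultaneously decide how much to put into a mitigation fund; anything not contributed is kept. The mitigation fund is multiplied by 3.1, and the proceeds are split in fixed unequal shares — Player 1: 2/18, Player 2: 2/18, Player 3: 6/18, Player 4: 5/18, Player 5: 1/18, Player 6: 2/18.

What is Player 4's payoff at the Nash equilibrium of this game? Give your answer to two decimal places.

Each unit j contributes comes back to j as 3.1 × (j's share), so j prefers to contribute only if that share exceeds 1/3.1 = 0.3226; otherwise keeping the unit dominates.
The only share above 0.3226 is Player 3's 6/18, contributing 51; the remaining 5 contribute 0. Total contributed: 51.
Player 4 keeps 51 and receives 3.1 × 51 × 5/18 = 43.92 from the mitigation fund, for a payoff of 94.92.

94.92 billion dollars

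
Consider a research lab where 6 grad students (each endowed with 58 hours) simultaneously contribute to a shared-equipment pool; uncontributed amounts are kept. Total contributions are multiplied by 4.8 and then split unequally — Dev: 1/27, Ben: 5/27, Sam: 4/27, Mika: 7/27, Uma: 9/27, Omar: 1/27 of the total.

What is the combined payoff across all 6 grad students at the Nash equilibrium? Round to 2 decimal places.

For player j, contributing a unit is worthwhile iff 4.8 × (j's share) ≥ 1, i.e. iff j's share is at least 0.2083.
The shares above 0.2083 belong to Mika and Uma, contributing 58 each; the remaining 4 contribute 0. Total contributed: 116.
The shared-equipment pool pays out 4.8 × 116 = 556.80 in total (split across the unequal shares, but the aggregate is all that matters for the group sum).
The 4 free-riders keep 58 each, adding 232. Group total = 232 + 556.80 = 788.80.

788.80 hours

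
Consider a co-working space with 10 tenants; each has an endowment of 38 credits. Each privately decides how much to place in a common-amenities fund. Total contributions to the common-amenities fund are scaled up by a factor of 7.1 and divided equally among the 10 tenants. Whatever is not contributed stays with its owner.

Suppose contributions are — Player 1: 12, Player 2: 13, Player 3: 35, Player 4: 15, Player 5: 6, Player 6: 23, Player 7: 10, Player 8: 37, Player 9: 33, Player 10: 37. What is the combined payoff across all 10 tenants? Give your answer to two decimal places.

Total contributed: 12 + 13 + 35 + 15 + 6 + 23 + 10 + 37 + 33 + 37 = 221; total kept: 10 × 38 − 221 = 159.
The common-amenities fund pays out 7.1 × 221 = 1569.10 in aggregate.
Group total = 159 + 1569.10 = 1728.10.

1728.10 credits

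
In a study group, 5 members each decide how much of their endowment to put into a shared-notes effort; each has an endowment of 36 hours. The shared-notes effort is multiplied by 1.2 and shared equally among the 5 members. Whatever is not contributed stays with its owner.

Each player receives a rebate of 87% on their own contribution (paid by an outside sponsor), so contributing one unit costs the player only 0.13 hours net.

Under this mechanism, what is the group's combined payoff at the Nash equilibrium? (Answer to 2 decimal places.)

The effective private return per unit is now (1.2/5) / 0.13 = 1.8462 > 1, so every player's dominant strategy flips to full contribution.
So the Nash equilibrium is full contribution by all 5; the group earns 5 × (36 × 0.87 + 1.2 × 36) = 372.60.

372.60 hours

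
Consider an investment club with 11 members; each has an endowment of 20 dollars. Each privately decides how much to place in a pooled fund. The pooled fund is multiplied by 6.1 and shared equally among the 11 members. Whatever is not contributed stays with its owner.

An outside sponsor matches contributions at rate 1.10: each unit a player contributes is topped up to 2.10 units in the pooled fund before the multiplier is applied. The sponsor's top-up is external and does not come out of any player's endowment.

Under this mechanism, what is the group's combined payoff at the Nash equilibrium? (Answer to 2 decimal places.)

The effective private return per unit is now 6.1 × 2.10 / 11 = 1.1645 > 1, so every player's dominant strategy flips to full contribution.
At the Nash equilibrium everyone contributes 20. Group total payoff = 6.1 × 2.10 × 220 = 2818.20.

2818.20 dollars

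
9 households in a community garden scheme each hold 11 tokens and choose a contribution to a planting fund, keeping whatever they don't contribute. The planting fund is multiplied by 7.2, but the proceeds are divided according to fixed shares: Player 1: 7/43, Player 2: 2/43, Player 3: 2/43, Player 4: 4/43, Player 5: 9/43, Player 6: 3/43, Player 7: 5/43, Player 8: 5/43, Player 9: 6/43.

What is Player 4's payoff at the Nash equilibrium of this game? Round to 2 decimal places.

33.10 tokens

Each unit j contributes comes back to j as 7.2 × (j's share), so j prefers to contribute only if that share exceeds 1/7.2 = 0.1389; otherwise keeping the unit dominates.
Player 1, Player 5 and Player 9 clear that bar, contributing 11 each; the remaining 6 contribute 0. Total contributed: 33.
Player 4 keeps 11 and receives 7.2 × 33 × 4/43 = 22.10 from the planting fund, for a payoff of 33.10.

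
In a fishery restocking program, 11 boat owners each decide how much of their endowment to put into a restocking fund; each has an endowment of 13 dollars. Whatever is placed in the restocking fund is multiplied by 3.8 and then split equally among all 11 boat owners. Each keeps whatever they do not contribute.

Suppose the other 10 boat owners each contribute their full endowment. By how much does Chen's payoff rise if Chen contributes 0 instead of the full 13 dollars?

8.51 dollars

Switching from a contribution of 13 to 0 lets Chen keep an extra 13 dollars, but lowers the restocking fund by 13, which costs Chen their own share of that drop: 3.8/11 × 13 = 4.49.
Net gain = 13 − 4.49 = 8.51. The private return per contributed unit (0.3455) is below 1, so free-riding is indeed the best response regardless of what the others do.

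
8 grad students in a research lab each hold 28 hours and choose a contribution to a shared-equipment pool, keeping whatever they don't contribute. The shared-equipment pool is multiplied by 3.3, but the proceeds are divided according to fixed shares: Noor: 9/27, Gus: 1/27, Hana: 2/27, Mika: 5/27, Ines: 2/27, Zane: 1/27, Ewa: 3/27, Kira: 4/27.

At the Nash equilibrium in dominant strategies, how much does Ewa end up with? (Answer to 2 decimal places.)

38.27 hours

Each unit j contributes comes back to j as 3.3 × (j's share), so j prefers to contribute only if that share exceeds 1/3.3 = 0.3030; otherwise keeping the unit dominates.
The only share above 0.3030 is Noor's 9/27, contributing 28; the remaining 7 contribute 0. Total contributed: 28.
Ewa keeps 28 and receives 3.3 × 28 × 3/27 = 10.27 from the shared-equipment pool, for a payoff of 38.27.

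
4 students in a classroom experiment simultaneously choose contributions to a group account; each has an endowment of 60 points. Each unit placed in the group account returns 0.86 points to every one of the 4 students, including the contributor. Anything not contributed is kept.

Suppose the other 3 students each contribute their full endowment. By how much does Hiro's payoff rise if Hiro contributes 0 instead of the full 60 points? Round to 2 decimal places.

8.40 points

Switching from a contribution of 60 to 0 lets Hiro keep an extra 60 points, but lowers the group account by 60, which costs Hiro their own share of that drop: 0.86 × 60 = 51.60.
Net gain = 60 − 51.60 = 8.40. The private return per contributed unit (0.86) is below 1, so free-riding is indeed the best response regardless of what the others do.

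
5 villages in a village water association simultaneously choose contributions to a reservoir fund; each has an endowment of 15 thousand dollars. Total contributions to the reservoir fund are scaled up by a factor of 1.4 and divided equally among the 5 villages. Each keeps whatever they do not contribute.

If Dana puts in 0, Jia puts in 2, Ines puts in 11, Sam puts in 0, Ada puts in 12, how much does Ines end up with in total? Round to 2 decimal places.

Total contributed: 0 + 2 + 11 + 0 + 12 = 25.
Each receives 1.4 × 25 / 5 = 7.00 from the reservoir fund.
Ines keeps 15 − 11 = 4, so Ines's payoff is 4 + 7.00 = 11.00.

11.00 thousand dollars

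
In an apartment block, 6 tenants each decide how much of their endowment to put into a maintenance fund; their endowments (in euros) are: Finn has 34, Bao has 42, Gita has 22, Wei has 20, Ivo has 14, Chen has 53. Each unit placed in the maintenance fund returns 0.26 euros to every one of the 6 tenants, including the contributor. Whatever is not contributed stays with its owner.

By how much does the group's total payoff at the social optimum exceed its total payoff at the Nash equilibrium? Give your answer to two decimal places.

103.60 euros

The private return per contributed unit is 0.26 < 1 for everyone, so the Nash equilibrium is zero contribution and the group total is Σ E_j = 34 + 42 + 22 + 20 + 14 + 53 = 185.
Each contributed unit returns 1.560 to the group, so the social optimum is full contribution by everyone: group total = 1.560 × 185 = 288.60.
Efficiency loss = (1.560 − 1) × 185 = 103.60.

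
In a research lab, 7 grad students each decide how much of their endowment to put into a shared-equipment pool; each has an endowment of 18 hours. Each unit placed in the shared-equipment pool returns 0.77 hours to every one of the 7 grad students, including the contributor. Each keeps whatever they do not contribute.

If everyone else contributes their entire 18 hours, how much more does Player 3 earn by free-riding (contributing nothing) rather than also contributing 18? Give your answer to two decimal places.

4.14 hours

Switching from a contribution of 18 to 0 lets Player 3 keep an extra 18 hours, but lowers the shared-equipment pool by 18, which costs Player 3 their own share of that drop: 0.77 × 18 = 13.86.
Net gain = 18 − 13.86 = 4.14. The private return per contributed unit (0.77) is below 1, so free-riding is indeed the best response regardless of what the others do.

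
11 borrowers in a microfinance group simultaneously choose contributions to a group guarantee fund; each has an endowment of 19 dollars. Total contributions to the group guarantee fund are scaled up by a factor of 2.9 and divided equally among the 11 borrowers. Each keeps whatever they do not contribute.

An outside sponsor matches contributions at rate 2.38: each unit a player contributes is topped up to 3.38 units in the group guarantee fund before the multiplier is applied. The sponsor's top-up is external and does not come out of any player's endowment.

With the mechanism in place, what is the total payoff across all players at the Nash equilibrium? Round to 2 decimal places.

The effective private return is 2.9 × 3.38 / 11 = 0.8911, which is still under 1, so the mechanism doesn't change anyone's dominant strategy: zero contribution.
At the Nash equilibrium no one contributes; group total payoff = 11 × 19 = 209.

209.00 dollars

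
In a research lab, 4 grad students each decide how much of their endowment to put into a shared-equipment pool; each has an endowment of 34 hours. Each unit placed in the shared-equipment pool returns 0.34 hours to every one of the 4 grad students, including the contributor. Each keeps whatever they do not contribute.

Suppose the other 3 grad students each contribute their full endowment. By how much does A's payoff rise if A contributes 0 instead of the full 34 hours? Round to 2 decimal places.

Switching from a contribution of 34 to 0 lets A keep an extra 34 hours, but lowers the shared-equipment pool by 34, which costs A their own share of that drop: 0.34 × 34 = 11.56.
Net gain = 34 − 11.56 = 22.44. The private return per contributed unit (0.34) is below 1, so free-riding is indeed the best response regardless of what the others do.

22.44 hours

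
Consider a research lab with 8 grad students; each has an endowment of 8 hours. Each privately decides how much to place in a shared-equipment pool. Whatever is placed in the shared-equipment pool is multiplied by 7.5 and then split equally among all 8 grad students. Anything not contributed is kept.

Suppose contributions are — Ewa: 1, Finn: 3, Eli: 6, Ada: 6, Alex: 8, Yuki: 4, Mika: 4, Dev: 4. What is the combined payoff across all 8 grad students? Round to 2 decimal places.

298.00 hours

Total contributed: 1 + 3 + 6 + 6 + 8 + 4 + 4 + 4 = 36; total kept: 8 × 8 − 36 = 28.
The shared-equipment pool pays out 7.5 × 36 = 270.00 in aggregate.
Group total = 28 + 270.00 = 298.00.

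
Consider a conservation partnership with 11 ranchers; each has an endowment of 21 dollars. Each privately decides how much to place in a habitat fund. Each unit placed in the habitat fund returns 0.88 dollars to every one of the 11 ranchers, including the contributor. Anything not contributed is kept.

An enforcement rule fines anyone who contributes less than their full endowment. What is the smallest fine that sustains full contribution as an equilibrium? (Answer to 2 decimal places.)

Given the others contribute fully, the best deviation is to contribute 0 (any partial contribution still incurs the fine and gives up units whose private return 0.88 is below 1).
Deviating from 21 to 0 saves 21 dollars but forfeits the deviator's share of the drop in the habitat fund: 0.88 × 21 = 18.48.
So the deviation gain is 21 − 18.48 = 2.52, and the fine must be at least 2.52 dollars to wipe it out.

2.52 dollars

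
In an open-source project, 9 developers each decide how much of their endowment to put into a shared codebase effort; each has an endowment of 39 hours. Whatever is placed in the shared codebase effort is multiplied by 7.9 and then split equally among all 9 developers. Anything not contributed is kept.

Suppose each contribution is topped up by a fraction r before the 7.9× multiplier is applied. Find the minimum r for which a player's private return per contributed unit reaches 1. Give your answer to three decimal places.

0.139

With matching at rate r, one contributed unit becomes (1 + r) in the shared codebase effort and returns 7.9 × (1 + r) / 9 to the contributor.
Setting this equal to 1: 1 + r = 9/7.9 = 1.1392.
So the minimum matching rate is r = 1.1392 − 1 = 0.139.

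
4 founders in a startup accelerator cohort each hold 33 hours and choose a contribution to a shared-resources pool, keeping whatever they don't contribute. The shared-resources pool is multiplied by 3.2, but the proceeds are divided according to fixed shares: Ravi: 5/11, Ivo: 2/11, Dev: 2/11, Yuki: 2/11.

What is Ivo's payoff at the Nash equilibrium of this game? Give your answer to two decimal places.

52.20 hours

A player with share s gets back 3.2·s per unit contributed, so full contribution is dominant for anyone with s > 1/3.2 = 0.3125 and zero contribution is dominant for anyone below.
Only Ravi (5/11) clears that bar, contributing 33; the remaining 3 contribute 0. Total contributed: 33.
Ivo keeps 33 and receives 3.2 × 33 × 2/11 = 19.20 from the shared-resources pool, for a payoff of 52.20.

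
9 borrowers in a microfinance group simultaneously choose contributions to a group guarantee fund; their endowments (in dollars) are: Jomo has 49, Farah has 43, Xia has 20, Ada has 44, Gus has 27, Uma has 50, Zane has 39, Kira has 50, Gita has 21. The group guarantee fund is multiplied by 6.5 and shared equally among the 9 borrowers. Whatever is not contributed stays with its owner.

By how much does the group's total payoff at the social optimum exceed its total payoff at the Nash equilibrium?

The private return per contributed unit is 6.5/9 = 0.7222 < 1 for every player regardless of endowment, so the Nash equilibrium is zero contribution and the group total is Σ E_j = 49 + 43 + 20 + 44 + 27 + 50 + 39 + 50 + 21 = 343.
Each contributed unit returns 6.500 to the group, so the social optimum is full contribution by everyone: group total = 6.500 × 343 = 2229.50.
Efficiency loss = (6.500 − 1) × 343 = 1886.50.

1886.50 dollars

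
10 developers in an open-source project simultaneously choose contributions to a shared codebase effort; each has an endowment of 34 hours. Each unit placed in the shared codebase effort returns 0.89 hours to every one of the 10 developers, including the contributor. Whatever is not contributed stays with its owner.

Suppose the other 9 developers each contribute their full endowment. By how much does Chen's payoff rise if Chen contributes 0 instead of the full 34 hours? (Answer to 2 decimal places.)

Switching from a contribution of 34 to 0 lets Chen keep an extra 34 hours, but lowers the shared codebase effort by 34, which costs Chen their own share of that drop: 0.89 × 34 = 30.26.
Net gain = 34 − 30.26 = 3.74. The private return per contributed unit (0.89) is below 1, so free-riding is indeed the best response regardless of what the others do.

3.74 hours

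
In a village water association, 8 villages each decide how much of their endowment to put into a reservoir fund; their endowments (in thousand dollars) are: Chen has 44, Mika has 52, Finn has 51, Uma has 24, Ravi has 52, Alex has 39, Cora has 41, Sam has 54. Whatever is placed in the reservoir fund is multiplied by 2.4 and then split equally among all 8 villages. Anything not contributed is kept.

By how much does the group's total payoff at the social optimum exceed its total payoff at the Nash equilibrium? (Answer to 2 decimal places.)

499.80 thousand dollars

The private return per contributed unit is 2.4/8 = 0.3000 < 1 for every player regardless of endowment, so the Nash equilibrium is zero contribution and the group total is Σ E_j = 44 + 52 + 51 + 24 + 52 + 39 + 41 + 54 = 357.
Each contributed unit returns 2.400 to the group, so the social optimum is full contribution by everyone: group total = 2.400 × 357 = 856.80.
Efficiency loss = (2.400 − 1) × 357 = 499.80.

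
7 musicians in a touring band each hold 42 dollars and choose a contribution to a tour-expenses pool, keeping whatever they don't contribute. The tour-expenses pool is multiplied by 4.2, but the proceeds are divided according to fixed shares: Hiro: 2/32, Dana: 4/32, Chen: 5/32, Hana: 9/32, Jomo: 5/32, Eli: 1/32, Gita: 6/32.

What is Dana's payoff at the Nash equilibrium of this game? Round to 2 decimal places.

64.05 dollars

Each unit j contributes comes back to j as 4.2 × (j's share), so j prefers to contribute only if that share exceeds 1/4.2 = 0.2381; otherwise keeping the unit dominates.
The only share above 0.2381 is Hana's 9/32, contributing 42; the remaining 6 contribute 0. Total contributed: 42.
Dana keeps 42 and receives 4.2 × 42 × 4/32 = 22.05 from the tour-expenses pool, for a payoff of 64.05.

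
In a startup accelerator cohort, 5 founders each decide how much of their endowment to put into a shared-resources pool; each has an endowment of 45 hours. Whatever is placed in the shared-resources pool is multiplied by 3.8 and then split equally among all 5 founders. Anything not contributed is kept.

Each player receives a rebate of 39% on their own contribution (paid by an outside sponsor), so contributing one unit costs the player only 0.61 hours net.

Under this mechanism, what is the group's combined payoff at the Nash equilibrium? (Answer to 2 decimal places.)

942.75 hours

With the mechanism, a contributed unit returns (3.8/5) / 0.61 = 1.2459 per unit of net cost to the contributor — now above 1 — so contributing fully is weakly dominant for every player.
So the Nash equilibrium is full contribution by all 5; the group earns 5 × (45 × 0.39 + 3.8 × 45) = 942.75.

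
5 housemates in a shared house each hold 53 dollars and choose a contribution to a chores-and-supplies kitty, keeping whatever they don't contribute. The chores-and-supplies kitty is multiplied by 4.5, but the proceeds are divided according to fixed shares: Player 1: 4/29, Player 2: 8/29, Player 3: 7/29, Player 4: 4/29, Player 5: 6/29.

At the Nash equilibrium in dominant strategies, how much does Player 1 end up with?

For player j, contributing a unit is worthwhile iff 4.5 × (j's share) ≥ 1, i.e. iff j's share is at least 0.2222.
Player 2 and Player 3 clear that bar, contributing 53 each; the remaining 3 contribute 0. Total contributed: 106.
Player 1 keeps 53 and receives 4.5 × 106 × 4/29 = 65.79 from the chores-and-supplies kitty, for a payoff of 118.79.

118.79 dollars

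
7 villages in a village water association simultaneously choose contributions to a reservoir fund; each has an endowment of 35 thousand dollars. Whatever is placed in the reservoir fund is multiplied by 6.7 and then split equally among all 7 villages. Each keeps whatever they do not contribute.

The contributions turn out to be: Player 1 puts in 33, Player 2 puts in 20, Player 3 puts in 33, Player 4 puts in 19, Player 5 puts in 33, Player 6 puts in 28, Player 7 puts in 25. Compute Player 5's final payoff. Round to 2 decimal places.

Total contributed: 33 + 20 + 33 + 19 + 33 + 28 + 25 = 191.
Each receives 6.7 × 191 / 7 = 182.81 from the reservoir fund.
Player 5 keeps 35 − 33 = 2, so Player 5's payoff is 2 + 182.81 = 184.81.

184.81 thousand dollars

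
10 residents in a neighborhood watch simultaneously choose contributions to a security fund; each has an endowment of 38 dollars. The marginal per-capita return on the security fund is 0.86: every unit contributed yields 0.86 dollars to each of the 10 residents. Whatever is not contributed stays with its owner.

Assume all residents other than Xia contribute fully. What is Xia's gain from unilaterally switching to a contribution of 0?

Switching from a contribution of 38 to 0 lets Xia keep an extra 38 dollars, but lowers the security fund by 38, which costs Xia their own share of that drop: 0.86 × 38 = 32.68.
Net gain = 38 − 32.68 = 5.32. The private return per contributed unit (0.86) is below 1, so free-riding is indeed the best response regardless of what the others do.

5.32 dollars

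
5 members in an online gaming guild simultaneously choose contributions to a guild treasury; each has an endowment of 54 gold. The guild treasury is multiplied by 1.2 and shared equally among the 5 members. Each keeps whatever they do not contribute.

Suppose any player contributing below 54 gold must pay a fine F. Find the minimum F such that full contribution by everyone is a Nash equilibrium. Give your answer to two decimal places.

41.04 gold

Given the others contribute fully, the best deviation is to contribute 0 (any partial contribution still incurs the fine and gives up units whose private return 0.2400 is below 1).
Deviating from 54 to 0 saves 54 gold but forfeits the deviator's share of the drop in the guild treasury: 1.2/5 × 54 = 12.96.
So the deviation gain is 54 − 12.96 = 41.04, and the fine must be at least 41.04 gold to wipe it out.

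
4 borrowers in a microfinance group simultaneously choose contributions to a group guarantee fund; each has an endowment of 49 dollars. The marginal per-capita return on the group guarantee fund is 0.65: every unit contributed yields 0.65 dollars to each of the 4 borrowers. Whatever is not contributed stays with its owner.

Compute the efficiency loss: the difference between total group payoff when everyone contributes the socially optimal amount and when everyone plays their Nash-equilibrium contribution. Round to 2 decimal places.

313.60 dollars

The private return per contributed unit is 0.65 < 1, so contributing 0 is dominant for every player. At the Nash equilibrium everyone keeps their 49, and the group total is 4 × 49 = 196.
Each contributed unit returns 2.600 to the group as a whole (0.65 to each of 4 players), which exceeds 1, so the social optimum is full contribution: group total = 2.600 × 196 = 509.60.
Efficiency loss = 509.60 − 196 = 313.60.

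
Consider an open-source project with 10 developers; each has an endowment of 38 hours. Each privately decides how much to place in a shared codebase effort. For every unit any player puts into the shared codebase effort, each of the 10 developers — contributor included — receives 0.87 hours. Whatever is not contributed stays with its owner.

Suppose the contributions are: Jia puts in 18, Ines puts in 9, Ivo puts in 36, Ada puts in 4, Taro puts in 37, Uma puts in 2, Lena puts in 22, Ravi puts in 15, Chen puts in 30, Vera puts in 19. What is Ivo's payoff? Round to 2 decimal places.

169.04 hours

Total contributed: 18 + 9 + 36 + 4 + 37 + 2 + 22 + 15 + 30 + 19 = 192.
Each receives 0.87 × 192 = 167.04 from the shared codebase effort.
Ivo keeps 38 − 36 = 2, so Ivo's payoff is 2 + 167.04 = 169.04.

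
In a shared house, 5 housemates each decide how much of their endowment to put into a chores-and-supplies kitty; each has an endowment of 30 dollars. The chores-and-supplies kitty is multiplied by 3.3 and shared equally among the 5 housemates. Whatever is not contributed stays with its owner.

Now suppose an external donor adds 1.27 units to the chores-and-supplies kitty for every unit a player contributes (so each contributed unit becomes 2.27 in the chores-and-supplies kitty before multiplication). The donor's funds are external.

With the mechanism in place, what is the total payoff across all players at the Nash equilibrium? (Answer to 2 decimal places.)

1123.65 dollars

The effective private return per unit is now 3.3 × 2.27 / 5 = 1.4982 > 1, so every player's dominant strategy flips to full contribution.
So the Nash equilibrium is full contribution by all 5; the group earns 3.3 × 2.27 × 150 = 1123.65.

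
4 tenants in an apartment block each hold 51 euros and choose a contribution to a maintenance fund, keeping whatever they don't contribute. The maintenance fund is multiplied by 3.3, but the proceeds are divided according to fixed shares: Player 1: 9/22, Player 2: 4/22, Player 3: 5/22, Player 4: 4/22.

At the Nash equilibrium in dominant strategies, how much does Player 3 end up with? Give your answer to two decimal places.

89.25 euros

Each unit j contributes comes back to j as 3.3 × (j's share), so j prefers to contribute only if that share exceeds 1/3.3 = 0.3030; otherwise keeping the unit dominates.
Player 1 alone (share 9/22) is above the threshold, contributing 51; the remaining 3 contribute 0. Total contributed: 51.
Player 3 keeps 51 and receives 3.3 × 51 × 5/22 = 38.25 from the maintenance fund, for a payoff of 89.25.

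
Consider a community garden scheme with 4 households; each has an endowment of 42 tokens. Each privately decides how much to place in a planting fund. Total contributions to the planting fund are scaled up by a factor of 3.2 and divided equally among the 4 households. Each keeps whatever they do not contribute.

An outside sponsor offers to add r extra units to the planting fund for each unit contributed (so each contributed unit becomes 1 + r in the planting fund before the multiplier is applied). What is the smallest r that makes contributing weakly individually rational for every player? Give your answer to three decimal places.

With matching at rate r, one contributed unit becomes (1 + r) in the planting fund and returns 3.2 × (1 + r) / 4 to the contributor.
Setting this equal to 1: 1 + r = 4/3.2 = 1.2500.
So the minimum matching rate is r = 1.2500 − 1 = 0.250.

0.250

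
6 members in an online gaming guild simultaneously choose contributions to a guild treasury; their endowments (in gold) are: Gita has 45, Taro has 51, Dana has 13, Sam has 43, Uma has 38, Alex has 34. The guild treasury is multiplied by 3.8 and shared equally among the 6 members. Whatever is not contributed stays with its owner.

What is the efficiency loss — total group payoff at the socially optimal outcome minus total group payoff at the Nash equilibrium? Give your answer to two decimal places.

627.20 gold

The private return per contributed unit is 3.8/6 = 0.6333 < 1 for every player regardless of endowment, so the Nash equilibrium is zero contribution and the group total is Σ E_j = 45 + 51 + 13 + 43 + 38 + 34 = 224.
Each contributed unit returns 3.800 to the group, so the social optimum is full contribution by everyone: group total = 3.800 × 224 = 851.20.
Efficiency loss = (3.800 − 1) × 224 = 627.20.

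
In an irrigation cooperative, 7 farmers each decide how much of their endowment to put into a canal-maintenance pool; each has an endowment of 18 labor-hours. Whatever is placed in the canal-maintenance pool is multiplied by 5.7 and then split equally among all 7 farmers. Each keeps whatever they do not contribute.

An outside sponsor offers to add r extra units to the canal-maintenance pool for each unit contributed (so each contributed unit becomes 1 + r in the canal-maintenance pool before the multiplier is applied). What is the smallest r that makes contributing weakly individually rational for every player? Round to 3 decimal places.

0.228

With matching at rate r, one contributed unit becomes (1 + r) in the canal-maintenance pool and returns 5.7 × (1 + r) / 7 to the contributor.
Setting this equal to 1: 1 + r = 7/5.7 = 1.2281.
So the minimum matching rate is r = 1.2281 − 1 = 0.228.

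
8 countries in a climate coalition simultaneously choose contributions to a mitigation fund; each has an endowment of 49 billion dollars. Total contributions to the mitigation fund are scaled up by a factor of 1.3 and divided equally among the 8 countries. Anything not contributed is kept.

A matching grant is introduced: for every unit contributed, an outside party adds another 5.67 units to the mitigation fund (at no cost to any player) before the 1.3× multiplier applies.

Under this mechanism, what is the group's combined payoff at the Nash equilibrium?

3399.03 billion dollars

With the mechanism, a contributed unit returns 1.3 × 6.67 / 8 = 1.0839 per unit of net cost to the contributor — now above 1 — so contributing fully is weakly dominant for every player.
So the Nash equilibrium is full contribution by all 8; the group earns 1.3 × 6.67 × 392 = 3399.03.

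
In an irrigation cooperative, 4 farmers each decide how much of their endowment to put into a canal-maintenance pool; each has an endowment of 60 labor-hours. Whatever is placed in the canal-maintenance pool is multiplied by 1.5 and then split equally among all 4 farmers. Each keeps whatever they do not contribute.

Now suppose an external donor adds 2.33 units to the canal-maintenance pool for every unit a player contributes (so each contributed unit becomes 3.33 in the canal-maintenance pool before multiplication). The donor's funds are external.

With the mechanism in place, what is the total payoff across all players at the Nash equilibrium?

Under the mechanism each unit contributed yields 1.5 × 3.33 / 4 = 1.2488 back to its contributor per unit of net cost, which exceeds 1, making full contribution the dominant choice for everyone.
So the Nash equilibrium is full contribution by all 4; the group earns 1.5 × 3.33 × 240 = 1198.80.

1198.80 labor-hours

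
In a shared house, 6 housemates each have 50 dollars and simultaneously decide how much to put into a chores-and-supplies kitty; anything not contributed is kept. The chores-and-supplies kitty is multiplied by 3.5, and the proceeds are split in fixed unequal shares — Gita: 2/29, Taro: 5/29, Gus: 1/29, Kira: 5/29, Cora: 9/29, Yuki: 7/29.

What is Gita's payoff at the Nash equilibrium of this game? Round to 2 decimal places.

62.07 dollars

Player j's private return per contributed unit is 3.5 × (j's share). Contributing is weakly dominant for j when that share is at least 1/3.5 = 0.2857, and contributing 0 is dominant otherwise.
Cora alone (share 9/29) is above the threshold, contributing 50; the remaining 5 contribute 0. Total contributed: 50.
Gita keeps 50 and receives 3.5 × 50 × 2/29 = 12.07 from the chores-and-supplies kitty, for a payoff of 62.07.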